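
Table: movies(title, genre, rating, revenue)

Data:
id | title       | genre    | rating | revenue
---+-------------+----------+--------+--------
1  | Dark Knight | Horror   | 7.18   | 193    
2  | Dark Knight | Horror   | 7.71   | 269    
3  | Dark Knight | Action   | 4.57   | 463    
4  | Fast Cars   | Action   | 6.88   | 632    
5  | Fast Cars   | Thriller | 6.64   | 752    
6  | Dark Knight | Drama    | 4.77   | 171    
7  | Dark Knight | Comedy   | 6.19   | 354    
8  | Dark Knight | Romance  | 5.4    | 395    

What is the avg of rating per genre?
SELECT genre, AVG(rating) as result
FROM movies
GROUP BY genre

Result:
  Action: 5.73
  Comedy: 6.19
  Drama: 4.77
  Horror: 7.45
  Romance: 5.40
  Thriller: 6.64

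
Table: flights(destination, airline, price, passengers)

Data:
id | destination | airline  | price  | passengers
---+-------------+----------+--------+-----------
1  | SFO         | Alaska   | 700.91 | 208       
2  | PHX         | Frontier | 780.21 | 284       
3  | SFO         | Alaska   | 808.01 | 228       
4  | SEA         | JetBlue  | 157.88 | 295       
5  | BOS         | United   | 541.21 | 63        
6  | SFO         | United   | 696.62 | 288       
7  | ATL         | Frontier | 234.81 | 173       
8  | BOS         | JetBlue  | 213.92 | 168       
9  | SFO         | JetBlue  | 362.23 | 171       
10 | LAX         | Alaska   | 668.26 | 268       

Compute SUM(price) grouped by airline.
SELECT airline, SUM(price) as result
FROM flights
GROUP BY airline

Result:
  Alaska: 2177.18
  Frontier: 1015.02
  JetBlue: 734.03
  United: 1237.83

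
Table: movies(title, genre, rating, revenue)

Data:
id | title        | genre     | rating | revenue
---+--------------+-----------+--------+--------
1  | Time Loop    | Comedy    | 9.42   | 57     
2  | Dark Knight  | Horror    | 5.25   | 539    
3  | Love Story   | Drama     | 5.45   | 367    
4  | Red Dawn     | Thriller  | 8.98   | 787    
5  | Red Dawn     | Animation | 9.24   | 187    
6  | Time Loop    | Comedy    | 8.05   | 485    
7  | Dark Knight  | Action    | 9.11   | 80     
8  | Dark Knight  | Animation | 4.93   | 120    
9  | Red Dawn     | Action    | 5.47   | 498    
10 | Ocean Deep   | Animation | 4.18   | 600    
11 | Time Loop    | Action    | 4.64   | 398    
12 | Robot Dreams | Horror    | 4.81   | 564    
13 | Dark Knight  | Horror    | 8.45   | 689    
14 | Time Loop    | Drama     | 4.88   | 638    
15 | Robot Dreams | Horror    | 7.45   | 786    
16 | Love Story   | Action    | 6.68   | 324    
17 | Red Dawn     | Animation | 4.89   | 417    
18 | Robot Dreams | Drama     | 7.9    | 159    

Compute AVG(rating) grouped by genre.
SELECT genre, AVG(rating) as result
FROM movies
GROUP BY genre

Result:
  Action: 6.48
  Animation: 5.81
  Comedy: 8.74
  Drama: 6.08
  Horror: 6.49
  Thriller: 8.98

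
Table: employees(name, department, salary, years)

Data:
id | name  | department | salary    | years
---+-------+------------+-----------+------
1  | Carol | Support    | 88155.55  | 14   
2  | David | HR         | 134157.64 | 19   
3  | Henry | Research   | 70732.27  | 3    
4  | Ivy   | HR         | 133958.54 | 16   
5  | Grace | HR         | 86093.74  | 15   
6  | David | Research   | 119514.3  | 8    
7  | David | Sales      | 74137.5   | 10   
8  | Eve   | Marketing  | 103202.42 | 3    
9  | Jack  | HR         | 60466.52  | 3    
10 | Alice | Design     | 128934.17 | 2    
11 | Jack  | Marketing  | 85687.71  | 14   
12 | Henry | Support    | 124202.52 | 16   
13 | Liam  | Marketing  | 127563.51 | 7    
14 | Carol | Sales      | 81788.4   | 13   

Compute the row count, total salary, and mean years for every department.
SELECT department,
       COUNT(*) as cnt,
       SUM(salary) as total_salary,
       AVG(years) as avg_years
FROM employees
GROUP BY department

Result:
  Design: 1 records, 128934.17 total salary, 2.00 avg years
  HR: 4 records, 414676.44 total salary, 13.25 avg years
  Marketing: 3 records, 316453.64 total salary, 8.00 avg years
  Research: 2 records, 190246.57 total salary, 5.50 avg years
  Sales: 2 records, 155925.90 total salary, 11.50 avg years
  Support: 2 records, 212358.07 total salary, 15.00 avg years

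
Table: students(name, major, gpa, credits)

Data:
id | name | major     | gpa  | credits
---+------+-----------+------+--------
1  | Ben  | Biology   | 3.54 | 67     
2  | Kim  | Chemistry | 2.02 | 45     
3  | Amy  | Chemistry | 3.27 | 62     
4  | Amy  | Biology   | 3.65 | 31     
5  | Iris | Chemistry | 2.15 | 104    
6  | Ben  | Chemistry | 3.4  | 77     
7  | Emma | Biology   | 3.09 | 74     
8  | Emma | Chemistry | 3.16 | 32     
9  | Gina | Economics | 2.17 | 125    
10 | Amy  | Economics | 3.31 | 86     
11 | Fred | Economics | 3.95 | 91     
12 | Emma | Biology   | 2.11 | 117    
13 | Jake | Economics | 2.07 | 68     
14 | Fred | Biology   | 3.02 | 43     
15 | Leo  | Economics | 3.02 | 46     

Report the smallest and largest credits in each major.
SELECT major, MIN(credits), MAX(credits)
FROM students
GROUP BY major

Result:
  Biology: min=31, max=117
  Chemistry: min=32, max=104
  Economics: min=46, max=125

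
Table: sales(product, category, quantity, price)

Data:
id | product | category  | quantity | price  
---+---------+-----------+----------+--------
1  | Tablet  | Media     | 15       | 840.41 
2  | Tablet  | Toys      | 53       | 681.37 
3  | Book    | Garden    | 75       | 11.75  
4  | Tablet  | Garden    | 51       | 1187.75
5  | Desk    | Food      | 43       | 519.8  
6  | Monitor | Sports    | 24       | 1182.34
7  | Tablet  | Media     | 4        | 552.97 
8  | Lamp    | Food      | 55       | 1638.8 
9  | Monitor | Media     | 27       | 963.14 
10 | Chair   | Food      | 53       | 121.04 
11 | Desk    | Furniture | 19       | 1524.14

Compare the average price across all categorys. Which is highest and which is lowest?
SELECT category, AVG(price)
FROM sales
GROUP BY category
ORDER BY AVG(price)

All groups:
  Garden: 599.75
  Toys: 681.37
  Food: 759.88
  Media: 785.51
  Sports: 1182.34
  Furniture: 1524.14

Highest: Furniture (1524.14)
Lowest: Garden (599.75)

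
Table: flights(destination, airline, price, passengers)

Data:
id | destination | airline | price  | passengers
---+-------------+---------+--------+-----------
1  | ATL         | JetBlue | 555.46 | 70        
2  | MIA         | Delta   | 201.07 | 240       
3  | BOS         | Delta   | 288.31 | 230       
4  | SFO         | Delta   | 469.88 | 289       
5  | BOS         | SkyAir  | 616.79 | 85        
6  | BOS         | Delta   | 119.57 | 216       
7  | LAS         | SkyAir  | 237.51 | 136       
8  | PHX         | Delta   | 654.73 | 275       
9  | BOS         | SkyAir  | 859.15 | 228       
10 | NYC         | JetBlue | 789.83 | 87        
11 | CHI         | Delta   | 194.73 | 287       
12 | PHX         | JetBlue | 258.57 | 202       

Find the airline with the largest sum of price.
SELECT airline, SUM(price) as val
FROM flights
GROUP BY airline
ORDER BY val DESC
LIMIT 1

Result: Delta with sum(price) = 1928.29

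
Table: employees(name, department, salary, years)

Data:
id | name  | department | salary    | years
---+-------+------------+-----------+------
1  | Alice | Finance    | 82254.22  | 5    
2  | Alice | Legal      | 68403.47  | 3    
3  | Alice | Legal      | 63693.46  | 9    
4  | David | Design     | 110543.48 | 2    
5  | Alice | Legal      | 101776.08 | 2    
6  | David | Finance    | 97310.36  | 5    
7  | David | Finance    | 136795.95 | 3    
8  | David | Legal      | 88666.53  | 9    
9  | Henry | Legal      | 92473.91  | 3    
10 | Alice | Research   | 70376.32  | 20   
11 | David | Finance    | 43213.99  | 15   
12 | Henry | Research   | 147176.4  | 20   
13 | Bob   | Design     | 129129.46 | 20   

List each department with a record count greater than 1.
SELECT department, COUNT(*) as cnt
FROM employees
GROUP BY department
HAVING COUNT(*) > 1

Result:
  Design: 2
  Finance: 4
  Legal: 5
  Research: 2

Note: HAVING filters groups after aggregation, WHERE filters rows before.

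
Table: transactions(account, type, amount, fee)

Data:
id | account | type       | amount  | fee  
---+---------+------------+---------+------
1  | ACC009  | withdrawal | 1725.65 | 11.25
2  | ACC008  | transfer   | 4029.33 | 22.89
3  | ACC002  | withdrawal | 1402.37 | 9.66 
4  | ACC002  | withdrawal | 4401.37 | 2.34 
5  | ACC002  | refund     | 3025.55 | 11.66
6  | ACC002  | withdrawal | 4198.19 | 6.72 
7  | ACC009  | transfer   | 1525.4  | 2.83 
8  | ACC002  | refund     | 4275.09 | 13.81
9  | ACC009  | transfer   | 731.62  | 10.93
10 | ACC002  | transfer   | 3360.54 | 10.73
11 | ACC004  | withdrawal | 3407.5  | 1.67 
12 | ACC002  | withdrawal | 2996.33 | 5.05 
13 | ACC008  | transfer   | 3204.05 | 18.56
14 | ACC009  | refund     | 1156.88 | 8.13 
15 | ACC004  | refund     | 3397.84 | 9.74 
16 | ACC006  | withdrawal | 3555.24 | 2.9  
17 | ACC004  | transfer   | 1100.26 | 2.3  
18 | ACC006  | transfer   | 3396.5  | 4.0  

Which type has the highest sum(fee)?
SELECT type, SUM(fee) as val
FROM transactions
GROUP BY type
ORDER BY val DESC
LIMIT 1

Result: transfer with sum(fee) = 72.24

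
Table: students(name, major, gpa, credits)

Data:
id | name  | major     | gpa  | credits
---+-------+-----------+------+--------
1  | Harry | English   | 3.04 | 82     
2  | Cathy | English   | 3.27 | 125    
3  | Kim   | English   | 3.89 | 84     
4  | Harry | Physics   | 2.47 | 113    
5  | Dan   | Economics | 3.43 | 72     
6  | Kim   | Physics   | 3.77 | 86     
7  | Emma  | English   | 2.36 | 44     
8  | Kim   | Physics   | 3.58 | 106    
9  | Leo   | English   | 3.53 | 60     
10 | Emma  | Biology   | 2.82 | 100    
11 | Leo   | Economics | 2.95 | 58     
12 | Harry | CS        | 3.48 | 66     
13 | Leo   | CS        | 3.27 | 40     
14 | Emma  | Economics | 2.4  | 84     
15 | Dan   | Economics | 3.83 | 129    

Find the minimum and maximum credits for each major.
SELECT major, MIN(credits), MAX(credits)
FROM students
GROUP BY major

Result:
  Biology: min=100, max=100
  CS: min=40, max=66
  Economics: min=58, max=129
  English: min=44, max=125
  Physics: min=86, max=113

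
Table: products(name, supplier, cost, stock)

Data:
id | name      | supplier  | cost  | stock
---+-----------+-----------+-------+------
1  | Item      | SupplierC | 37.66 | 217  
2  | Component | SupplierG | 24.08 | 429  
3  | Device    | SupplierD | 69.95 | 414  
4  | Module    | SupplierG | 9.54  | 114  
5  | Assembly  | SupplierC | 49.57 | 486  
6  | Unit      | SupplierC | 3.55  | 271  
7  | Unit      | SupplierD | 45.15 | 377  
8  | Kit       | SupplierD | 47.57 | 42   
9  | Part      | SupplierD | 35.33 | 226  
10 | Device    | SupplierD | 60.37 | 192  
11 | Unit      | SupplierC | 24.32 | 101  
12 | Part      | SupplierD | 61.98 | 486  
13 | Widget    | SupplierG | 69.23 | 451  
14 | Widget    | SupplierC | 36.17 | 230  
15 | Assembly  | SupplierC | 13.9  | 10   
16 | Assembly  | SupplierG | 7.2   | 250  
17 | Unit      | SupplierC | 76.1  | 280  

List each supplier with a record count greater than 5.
SELECT supplier, COUNT(*) as cnt
FROM products
GROUP BY supplier
HAVING COUNT(*) > 5

Result:
  SupplierC: 7
  SupplierD: 6

Note: HAVING filters groups after aggregation, WHERE filters rows before.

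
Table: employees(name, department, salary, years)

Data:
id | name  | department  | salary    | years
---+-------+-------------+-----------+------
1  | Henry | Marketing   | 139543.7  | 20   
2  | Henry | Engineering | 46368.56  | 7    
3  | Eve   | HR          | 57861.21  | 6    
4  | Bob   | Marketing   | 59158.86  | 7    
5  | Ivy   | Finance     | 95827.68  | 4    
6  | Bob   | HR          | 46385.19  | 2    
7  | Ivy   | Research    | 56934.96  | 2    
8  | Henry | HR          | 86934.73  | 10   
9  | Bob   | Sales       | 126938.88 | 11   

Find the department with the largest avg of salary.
SELECT department, AVG(salary) as val
FROM employees
GROUP BY department
ORDER BY val DESC
LIMIT 1

Result: Sales with avg(salary) = 126938.88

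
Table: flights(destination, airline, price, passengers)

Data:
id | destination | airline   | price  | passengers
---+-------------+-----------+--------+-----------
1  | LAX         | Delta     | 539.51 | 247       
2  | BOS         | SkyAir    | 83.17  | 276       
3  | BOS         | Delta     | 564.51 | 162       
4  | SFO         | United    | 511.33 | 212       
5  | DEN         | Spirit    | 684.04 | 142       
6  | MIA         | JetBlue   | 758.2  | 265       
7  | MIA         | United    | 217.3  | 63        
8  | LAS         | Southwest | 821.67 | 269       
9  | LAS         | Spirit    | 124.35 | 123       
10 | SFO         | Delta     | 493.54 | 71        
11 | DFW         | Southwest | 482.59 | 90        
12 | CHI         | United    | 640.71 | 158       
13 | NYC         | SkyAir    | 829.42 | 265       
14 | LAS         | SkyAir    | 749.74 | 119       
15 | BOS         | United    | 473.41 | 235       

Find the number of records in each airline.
SELECT airline, COUNT(*) as count
FROM flights
GROUP BY airline

Result:
  Delta: 3
  JetBlue: 1
  SkyAir: 3
  Southwest: 2
  Spirit: 2
  United: 4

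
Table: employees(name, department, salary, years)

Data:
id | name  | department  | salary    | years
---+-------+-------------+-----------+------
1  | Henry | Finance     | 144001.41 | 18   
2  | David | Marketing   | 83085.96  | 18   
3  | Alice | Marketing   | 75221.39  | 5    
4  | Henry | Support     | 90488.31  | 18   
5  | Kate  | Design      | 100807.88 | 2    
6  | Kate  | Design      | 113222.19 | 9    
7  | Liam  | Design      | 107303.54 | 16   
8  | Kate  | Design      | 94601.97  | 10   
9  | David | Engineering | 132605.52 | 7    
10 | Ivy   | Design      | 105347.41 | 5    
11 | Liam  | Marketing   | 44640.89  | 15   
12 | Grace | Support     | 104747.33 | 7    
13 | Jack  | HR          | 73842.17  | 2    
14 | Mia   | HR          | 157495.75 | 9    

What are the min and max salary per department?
SELECT department, MIN(salary), MAX(salary)
FROM employees
GROUP BY department

Result:
  Design: min=94601.97, max=113222.19
  Engineering: min=132605.52, max=132605.52
  Finance: min=144001.41, max=144001.41
  HR: min=73842.17, max=157495.75
  Marketing: min=44640.89, max=83085.96
  Support: min=90488.31, max=104747.33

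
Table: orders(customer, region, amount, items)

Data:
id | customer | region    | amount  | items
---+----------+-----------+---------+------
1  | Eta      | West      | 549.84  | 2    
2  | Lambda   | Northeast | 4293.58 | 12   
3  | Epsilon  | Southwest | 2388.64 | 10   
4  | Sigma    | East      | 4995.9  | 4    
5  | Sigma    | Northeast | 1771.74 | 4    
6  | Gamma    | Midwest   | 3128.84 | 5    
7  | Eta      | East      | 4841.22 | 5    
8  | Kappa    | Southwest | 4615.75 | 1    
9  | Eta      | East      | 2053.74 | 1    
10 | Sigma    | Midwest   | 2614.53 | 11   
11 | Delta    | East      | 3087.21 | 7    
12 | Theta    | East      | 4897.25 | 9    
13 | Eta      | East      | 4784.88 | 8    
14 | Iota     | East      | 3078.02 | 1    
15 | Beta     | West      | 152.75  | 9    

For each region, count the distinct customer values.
SELECT region, COUNT(DISTINCT customer)
FROM orders
GROUP BY region

Result:
  East: 5 distinct
  Midwest: 2 distinct
  Northeast: 2 distinct
  Southwest: 2 distinct
  West: 2 distinct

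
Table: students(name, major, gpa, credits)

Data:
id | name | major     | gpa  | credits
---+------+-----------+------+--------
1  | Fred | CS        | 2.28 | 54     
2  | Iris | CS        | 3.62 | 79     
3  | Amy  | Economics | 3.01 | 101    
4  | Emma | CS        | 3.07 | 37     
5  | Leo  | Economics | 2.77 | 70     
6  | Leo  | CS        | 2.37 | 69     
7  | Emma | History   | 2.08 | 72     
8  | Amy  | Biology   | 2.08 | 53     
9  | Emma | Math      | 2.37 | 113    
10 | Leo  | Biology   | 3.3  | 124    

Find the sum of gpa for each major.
SELECT major, SUM(gpa) as result
FROM students
GROUP BY major

Result:
  Biology: 5.38
  CS: 11.34
  Economics: 5.78
  History: 2.08
  Math: 2.37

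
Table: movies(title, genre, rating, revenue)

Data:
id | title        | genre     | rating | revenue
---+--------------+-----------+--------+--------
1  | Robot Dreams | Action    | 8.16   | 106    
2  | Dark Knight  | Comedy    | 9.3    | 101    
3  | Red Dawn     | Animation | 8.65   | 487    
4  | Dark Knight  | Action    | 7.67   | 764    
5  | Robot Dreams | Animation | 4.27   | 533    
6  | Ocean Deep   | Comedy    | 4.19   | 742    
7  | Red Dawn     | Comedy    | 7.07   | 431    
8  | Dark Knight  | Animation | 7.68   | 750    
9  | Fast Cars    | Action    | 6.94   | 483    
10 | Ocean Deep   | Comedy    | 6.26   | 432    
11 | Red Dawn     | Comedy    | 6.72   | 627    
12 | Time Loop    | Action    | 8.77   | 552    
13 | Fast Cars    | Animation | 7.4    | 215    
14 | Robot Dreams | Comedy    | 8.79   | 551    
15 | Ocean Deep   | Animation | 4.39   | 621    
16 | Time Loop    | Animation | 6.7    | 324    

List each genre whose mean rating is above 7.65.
SELECT genre, AVG(rating)
FROM movies
GROUP BY genre
HAVING AVG(rating) > 7.65

Result:
  Action: avg=7.89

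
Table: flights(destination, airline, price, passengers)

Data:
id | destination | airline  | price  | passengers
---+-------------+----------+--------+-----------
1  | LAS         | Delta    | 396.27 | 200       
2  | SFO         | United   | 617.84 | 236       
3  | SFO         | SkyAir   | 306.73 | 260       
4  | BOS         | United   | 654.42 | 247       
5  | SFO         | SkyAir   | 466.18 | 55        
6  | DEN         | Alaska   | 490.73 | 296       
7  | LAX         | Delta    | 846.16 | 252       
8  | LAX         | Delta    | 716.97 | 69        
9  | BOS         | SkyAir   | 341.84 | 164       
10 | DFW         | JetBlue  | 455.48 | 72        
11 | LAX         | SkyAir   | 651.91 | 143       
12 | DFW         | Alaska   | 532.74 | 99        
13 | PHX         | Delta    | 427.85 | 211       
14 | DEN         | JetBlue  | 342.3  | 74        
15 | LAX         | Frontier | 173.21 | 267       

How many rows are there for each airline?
SELECT airline, COUNT(*) as count
FROM flights
GROUP BY airline

Result:
  Alaska: 2
  Delta: 4
  Frontier: 1
  JetBlue: 2
  SkyAir: 4
  United: 2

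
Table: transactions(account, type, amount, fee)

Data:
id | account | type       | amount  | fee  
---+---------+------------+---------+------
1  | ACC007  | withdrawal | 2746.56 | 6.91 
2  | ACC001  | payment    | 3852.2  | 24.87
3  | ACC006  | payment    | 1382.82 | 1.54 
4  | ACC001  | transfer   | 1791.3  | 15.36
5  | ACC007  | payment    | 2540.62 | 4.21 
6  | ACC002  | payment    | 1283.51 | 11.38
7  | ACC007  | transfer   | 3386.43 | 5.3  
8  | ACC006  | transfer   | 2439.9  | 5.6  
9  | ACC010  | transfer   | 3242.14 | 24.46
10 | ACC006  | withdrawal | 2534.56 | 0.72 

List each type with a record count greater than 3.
SELECT type, COUNT(*) as cnt
FROM transactions
GROUP BY type
HAVING COUNT(*) > 3

Result:
  payment: 4
  transfer: 4

Note: HAVING filters groups after aggregation, WHERE filters rows before.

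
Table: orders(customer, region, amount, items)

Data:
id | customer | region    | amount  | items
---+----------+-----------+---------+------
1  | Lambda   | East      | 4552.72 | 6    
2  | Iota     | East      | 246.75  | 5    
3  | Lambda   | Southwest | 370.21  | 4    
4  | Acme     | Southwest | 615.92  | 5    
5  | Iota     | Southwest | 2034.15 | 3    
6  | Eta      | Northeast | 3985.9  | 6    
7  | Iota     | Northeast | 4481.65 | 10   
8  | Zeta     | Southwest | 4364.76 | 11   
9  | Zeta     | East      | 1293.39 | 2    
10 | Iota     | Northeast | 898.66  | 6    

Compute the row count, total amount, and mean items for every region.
SELECT region,
       COUNT(*) as cnt,
       SUM(amount) as total_amount,
       AVG(items) as avg_items
FROM orders
GROUP BY region

Result:
  East: 3 records, 6092.86 total amount, 4.33 avg items
  Northeast: 3 records, 9366.21 total amount, 7.33 avg items
  Southwest: 4 records, 7385.04 total amount, 5.75 avg items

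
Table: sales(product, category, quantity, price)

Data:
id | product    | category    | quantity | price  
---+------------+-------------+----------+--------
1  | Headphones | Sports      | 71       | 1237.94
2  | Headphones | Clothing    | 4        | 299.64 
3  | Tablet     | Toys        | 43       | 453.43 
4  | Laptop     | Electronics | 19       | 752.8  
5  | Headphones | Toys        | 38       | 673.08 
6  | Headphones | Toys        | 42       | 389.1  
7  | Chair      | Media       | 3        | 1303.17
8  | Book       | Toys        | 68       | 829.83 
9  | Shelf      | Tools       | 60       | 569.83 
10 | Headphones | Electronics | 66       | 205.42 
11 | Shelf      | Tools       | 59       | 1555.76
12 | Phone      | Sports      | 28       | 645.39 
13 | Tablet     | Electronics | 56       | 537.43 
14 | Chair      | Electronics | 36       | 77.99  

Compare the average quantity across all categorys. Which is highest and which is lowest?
SELECT category, AVG(quantity)
FROM sales
GROUP BY category
ORDER BY AVG(quantity)

All groups:
  Media: 3.00
  Clothing: 4.00
  Electronics: 44.25
  Toys: 47.75
  Sports: 49.50
  Tools: 59.50

Highest: Tools (59.50)
Lowest: Media (3.00)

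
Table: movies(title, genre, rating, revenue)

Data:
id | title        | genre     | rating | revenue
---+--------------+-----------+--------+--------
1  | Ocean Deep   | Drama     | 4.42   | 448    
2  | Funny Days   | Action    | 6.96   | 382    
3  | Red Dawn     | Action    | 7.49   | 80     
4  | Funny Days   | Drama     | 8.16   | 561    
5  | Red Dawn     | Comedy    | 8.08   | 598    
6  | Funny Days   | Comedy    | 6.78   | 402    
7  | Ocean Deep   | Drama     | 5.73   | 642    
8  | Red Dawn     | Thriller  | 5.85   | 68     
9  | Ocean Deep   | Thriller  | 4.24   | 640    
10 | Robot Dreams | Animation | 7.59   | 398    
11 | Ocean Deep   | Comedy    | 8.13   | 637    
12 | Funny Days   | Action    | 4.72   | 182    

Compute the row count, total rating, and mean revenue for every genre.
SELECT genre,
       COUNT(*) as cnt,
       SUM(rating) as total_rating,
       AVG(revenue) as avg_revenue
FROM movies
GROUP BY genre

Result:
  Action: 3 records, 19.17 total rating, 214.67 avg revenue
  Animation: 1 records, 7.59 total rating, 398.00 avg revenue
  Comedy: 3 records, 22.99 total rating, 545.67 avg revenue
  Drama: 3 records, 18.31 total rating, 550.33 avg revenue
  Thriller: 2 records, 10.09 total rating, 354.00 avg revenue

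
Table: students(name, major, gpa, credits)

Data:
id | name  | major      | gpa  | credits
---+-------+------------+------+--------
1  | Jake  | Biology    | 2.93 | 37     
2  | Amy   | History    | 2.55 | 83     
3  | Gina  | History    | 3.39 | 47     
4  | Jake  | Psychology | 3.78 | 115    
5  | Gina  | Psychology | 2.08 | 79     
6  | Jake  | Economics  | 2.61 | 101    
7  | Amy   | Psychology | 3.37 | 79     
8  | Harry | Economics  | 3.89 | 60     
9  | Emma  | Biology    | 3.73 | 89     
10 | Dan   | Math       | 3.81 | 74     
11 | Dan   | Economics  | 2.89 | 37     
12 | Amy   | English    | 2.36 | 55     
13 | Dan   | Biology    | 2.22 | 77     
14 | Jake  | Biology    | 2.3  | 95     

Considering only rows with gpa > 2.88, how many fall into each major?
SELECT major, COUNT(*)
FROM students
WHERE gpa > 2.88
GROUP BY major

Note: WHERE filters rows before grouping.

Result:
  Biology: 2
  Economics: 2
  History: 1
  Math: 1
  Psychology: 2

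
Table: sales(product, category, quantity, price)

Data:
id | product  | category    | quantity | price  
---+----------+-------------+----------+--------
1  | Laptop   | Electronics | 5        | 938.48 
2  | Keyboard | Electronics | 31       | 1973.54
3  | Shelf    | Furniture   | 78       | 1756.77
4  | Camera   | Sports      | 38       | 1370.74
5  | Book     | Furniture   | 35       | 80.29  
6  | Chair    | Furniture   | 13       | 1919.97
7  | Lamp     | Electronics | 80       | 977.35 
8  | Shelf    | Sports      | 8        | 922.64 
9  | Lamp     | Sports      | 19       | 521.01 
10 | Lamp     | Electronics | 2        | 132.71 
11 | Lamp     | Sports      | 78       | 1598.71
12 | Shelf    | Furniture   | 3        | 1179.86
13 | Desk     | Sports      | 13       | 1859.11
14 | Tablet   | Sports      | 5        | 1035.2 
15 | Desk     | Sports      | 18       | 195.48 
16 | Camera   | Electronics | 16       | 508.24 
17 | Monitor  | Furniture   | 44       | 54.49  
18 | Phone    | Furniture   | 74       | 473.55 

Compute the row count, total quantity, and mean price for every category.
SELECT category,
       COUNT(*) as cnt,
       SUM(quantity) as total_quantity,
       AVG(price) as avg_price
FROM sales
GROUP BY category

Result:
  Electronics: 5 records, 134 total quantity, 906.06 avg price
  Furniture: 6 records, 247 total quantity, 910.82 avg price
  Sports: 7 records, 179 total quantity, 1071.84 avg price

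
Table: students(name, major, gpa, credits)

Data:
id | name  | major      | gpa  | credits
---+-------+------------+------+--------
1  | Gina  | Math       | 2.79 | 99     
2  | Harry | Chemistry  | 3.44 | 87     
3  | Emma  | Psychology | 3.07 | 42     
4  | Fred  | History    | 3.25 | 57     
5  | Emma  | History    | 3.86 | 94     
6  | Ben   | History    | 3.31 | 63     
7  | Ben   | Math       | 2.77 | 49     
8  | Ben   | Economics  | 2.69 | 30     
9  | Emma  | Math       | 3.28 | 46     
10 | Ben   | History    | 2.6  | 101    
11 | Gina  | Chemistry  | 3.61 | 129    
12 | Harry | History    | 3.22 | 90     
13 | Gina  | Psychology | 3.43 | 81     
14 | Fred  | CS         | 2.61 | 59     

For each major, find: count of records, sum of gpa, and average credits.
SELECT major,
       COUNT(*) as cnt,
       SUM(gpa) as total_gpa,
       AVG(credits) as avg_credits
FROM students
GROUP BY major

Result:
  CS: 1 records, 2.61 total gpa, 59.00 avg credits
  Chemistry: 2 records, 7.05 total gpa, 108.00 avg credits
  Economics: 1 records, 2.69 total gpa, 30.00 avg credits
  History: 5 records, 16.24 total gpa, 81.00 avg credits
  Math: 3 records, 8.84 total gpa, 64.67 avg credits
  Psychology: 2 records, 6.50 total gpa, 61.50 avg credits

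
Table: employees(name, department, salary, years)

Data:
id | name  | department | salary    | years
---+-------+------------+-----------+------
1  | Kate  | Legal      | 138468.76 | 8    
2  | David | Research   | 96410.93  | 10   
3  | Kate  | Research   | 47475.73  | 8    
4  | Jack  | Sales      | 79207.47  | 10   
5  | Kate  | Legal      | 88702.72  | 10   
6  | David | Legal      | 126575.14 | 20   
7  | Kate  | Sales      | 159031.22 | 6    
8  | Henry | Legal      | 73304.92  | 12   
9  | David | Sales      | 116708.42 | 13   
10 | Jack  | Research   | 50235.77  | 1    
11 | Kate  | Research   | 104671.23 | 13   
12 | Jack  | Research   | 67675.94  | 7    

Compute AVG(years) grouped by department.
SELECT department, AVG(years) as result
FROM employees
GROUP BY department

Result:
  Legal: 12.50
  Research: 7.80
  Sales: 9.67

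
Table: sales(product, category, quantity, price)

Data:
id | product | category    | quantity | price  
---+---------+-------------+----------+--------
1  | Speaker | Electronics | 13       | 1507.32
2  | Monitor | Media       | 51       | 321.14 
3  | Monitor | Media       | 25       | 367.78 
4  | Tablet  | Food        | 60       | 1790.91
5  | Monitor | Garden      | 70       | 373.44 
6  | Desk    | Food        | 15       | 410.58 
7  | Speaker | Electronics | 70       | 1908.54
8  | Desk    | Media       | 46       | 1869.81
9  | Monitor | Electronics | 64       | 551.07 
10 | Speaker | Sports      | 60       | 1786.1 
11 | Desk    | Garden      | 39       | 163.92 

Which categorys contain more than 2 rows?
SELECT category, COUNT(*) as cnt
FROM sales
GROUP BY category
HAVING COUNT(*) > 2

Result:
  Electronics: 3
  Media: 3

Note: HAVING filters groups after aggregation, WHERE filters rows before.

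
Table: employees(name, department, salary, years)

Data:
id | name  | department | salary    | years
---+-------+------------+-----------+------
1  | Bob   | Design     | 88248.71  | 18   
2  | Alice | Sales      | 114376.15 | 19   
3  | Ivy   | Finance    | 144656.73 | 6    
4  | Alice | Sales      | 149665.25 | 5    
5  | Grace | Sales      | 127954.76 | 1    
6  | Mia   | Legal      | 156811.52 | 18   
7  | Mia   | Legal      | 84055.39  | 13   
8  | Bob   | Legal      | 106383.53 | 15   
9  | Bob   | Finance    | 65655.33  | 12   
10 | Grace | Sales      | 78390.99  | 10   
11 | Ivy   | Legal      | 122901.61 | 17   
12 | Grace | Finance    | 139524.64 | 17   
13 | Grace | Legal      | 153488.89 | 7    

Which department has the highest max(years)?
SELECT department, MAX(years) as val
FROM employees
GROUP BY department
ORDER BY val DESC
LIMIT 1

Result: Sales with max(years) = 19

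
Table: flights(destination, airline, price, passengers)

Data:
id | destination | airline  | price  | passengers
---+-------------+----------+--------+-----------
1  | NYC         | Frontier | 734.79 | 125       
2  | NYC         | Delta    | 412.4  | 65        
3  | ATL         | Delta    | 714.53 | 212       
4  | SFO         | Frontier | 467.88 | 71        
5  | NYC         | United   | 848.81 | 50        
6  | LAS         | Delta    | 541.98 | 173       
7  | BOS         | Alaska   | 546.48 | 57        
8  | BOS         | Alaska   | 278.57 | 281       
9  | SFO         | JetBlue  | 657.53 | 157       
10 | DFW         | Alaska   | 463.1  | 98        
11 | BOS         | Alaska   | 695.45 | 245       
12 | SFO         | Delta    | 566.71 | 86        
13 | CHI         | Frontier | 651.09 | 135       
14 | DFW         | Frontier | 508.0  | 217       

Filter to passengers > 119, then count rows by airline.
SELECT airline, COUNT(*)
FROM flights
WHERE passengers > 119
GROUP BY airline

Note: WHERE filters rows before grouping.

Result:
  Alaska: 2
  Delta: 2
  Frontier: 3
  JetBlue: 1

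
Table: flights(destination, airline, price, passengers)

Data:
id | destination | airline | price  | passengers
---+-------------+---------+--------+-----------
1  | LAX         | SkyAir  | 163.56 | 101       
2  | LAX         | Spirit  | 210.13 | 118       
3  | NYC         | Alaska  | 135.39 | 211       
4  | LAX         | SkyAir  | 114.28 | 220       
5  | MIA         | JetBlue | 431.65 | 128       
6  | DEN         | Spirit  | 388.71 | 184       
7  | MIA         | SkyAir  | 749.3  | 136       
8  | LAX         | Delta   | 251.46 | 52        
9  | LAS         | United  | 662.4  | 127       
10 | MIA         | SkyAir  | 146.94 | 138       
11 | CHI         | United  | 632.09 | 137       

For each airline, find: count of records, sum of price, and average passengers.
SELECT airline,
       COUNT(*) as cnt,
       SUM(price) as total_price,
       AVG(passengers) as avg_passengers
FROM flights
GROUP BY airline

Result:
  Alaska: 1 records, 135.39 total price, 211.00 avg passengers
  Delta: 1 records, 251.46 total price, 52.00 avg passengers
  JetBlue: 1 records, 431.65 total price, 128.00 avg passengers
  SkyAir: 4 records, 1174.08 total price, 148.75 avg passengers
  Spirit: 2 records, 598.84 total price, 151.00 avg passengers
  United: 2 records, 1294.49 total price, 132.00 avg passengers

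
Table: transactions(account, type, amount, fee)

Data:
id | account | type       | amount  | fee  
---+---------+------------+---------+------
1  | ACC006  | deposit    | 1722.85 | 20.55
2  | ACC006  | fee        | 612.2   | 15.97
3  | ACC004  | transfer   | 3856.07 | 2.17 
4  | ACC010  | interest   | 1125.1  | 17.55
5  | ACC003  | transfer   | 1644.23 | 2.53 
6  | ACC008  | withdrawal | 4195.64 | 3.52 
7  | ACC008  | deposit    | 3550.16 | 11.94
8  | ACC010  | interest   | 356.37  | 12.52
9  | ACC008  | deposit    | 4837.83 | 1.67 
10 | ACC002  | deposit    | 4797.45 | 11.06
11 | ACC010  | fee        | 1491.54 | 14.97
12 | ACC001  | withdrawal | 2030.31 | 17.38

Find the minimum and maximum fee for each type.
SELECT type, MIN(fee), MAX(fee)
FROM transactions
GROUP BY type

Result:
  deposit: min=1.67, max=20.55
  fee: min=14.97, max=15.97
  interest: min=12.52, max=17.55
  transfer: min=2.17, max=2.53
  withdrawal: min=3.52, max=17.38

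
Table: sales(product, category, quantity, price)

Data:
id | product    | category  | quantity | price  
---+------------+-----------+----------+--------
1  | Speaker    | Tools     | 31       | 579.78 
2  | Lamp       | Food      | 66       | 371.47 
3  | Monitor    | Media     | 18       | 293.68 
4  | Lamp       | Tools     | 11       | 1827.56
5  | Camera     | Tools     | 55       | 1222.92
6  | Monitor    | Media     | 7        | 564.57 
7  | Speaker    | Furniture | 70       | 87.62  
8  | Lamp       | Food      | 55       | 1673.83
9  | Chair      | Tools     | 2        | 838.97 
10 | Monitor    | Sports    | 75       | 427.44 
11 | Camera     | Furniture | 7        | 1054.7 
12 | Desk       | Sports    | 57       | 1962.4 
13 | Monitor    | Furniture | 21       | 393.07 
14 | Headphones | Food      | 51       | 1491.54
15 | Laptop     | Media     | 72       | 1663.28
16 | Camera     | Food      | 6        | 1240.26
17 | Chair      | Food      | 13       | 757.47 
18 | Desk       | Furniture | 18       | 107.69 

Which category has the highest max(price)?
SELECT category, MAX(price) as val
FROM sales
GROUP BY category
ORDER BY val DESC
LIMIT 1

Result: Sports with max(price) = 1962.40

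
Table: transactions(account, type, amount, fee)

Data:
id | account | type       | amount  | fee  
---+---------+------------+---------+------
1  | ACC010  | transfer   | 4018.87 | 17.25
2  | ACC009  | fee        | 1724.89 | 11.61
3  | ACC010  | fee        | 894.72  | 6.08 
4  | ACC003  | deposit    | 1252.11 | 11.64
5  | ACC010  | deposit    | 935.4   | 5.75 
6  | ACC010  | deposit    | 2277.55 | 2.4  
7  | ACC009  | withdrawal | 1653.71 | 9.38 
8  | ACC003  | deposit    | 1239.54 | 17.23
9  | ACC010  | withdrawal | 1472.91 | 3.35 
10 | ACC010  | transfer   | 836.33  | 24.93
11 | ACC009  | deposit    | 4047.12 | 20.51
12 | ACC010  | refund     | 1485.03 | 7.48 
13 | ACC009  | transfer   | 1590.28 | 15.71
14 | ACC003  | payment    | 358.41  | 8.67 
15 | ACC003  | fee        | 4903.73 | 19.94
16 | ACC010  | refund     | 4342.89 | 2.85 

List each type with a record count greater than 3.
SELECT type, COUNT(*) as cnt
FROM transactions
GROUP BY type
HAVING COUNT(*) > 3

Result:
  deposit: 5

Note: HAVING filters groups after aggregation, WHERE filters rows before.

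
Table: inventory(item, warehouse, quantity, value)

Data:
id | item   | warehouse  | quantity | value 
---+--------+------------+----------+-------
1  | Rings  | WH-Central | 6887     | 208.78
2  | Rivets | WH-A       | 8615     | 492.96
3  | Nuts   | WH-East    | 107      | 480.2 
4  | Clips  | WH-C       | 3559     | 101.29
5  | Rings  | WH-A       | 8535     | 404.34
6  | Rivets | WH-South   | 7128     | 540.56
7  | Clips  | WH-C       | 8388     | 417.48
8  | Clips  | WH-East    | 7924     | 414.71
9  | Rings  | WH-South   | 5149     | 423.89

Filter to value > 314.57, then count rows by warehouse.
SELECT warehouse, COUNT(*)
FROM inventory
WHERE value > 314.57
GROUP BY warehouse

Note: WHERE filters rows before grouping.

Result:
  WH-A: 2
  WH-C: 1
  WH-East: 2
  WH-South: 2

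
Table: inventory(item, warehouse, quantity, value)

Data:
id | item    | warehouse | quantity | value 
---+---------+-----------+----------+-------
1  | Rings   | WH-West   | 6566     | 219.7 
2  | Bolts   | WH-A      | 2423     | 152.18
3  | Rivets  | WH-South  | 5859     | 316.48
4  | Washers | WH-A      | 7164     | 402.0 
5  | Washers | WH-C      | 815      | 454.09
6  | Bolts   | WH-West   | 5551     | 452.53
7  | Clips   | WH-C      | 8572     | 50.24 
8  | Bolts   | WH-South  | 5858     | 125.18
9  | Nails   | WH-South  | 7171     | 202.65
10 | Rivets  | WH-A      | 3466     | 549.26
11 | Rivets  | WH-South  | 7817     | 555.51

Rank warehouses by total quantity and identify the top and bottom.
SELECT warehouse, SUM(quantity)
FROM inventory
GROUP BY warehouse
ORDER BY SUM(quantity)

All groups:
  WH-C: 9387
  WH-West: 12117
  WH-A: 13053
  WH-South: 26705

Highest: WH-South (26705)
Lowest: WH-C (9387)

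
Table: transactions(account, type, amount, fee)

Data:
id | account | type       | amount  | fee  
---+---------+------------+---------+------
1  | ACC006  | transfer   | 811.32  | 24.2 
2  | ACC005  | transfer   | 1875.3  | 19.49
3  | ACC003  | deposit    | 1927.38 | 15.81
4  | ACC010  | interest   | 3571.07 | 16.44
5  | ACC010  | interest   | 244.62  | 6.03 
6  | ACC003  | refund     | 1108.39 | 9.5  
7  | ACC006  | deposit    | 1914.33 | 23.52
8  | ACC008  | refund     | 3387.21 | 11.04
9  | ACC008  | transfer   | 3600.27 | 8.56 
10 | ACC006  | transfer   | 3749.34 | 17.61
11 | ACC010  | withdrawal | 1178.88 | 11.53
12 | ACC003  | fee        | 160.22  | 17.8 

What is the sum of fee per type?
SELECT type, SUM(fee) as result
FROM transactions
GROUP BY type

Result:
  deposit: 39.33
  fee: 17.80
  interest: 22.47
  refund: 20.54
  transfer: 69.86
  withdrawal: 11.53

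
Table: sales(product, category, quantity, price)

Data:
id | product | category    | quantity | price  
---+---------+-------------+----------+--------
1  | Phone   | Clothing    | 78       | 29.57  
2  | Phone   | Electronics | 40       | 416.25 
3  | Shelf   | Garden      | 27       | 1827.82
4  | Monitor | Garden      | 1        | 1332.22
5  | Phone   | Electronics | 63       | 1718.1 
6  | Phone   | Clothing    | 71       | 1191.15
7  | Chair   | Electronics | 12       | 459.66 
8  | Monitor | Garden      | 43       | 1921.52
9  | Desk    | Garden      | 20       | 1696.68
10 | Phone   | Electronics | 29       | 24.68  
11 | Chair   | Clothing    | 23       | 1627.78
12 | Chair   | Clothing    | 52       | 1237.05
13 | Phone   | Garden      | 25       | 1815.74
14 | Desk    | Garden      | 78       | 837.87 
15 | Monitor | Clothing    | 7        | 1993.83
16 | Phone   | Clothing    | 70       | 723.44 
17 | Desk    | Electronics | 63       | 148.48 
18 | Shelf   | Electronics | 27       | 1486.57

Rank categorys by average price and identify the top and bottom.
SELECT category, AVG(price)
FROM sales
GROUP BY category
ORDER BY AVG(price)

All groups:
  Electronics: 708.96
  Clothing: 1133.80
  Garden: 1571.98

Highest: Garden (1571.98)
Lowest: Electronics (708.96)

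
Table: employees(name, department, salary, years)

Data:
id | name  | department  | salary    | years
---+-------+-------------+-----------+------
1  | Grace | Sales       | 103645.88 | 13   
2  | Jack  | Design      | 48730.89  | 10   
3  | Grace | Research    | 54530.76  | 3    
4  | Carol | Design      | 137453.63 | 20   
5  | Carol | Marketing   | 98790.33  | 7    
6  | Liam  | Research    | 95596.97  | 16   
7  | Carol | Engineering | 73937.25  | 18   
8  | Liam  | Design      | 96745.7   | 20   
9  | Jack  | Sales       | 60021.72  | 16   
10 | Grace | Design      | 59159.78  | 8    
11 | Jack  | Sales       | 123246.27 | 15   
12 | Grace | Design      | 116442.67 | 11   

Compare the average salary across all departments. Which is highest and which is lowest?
SELECT department, AVG(salary)
FROM employees
GROUP BY department
ORDER BY AVG(salary)

All groups:
  Engineering: 73937.25
  Research: 75063.87
  Design: 91706.53
  Sales: 95637.96
  Marketing: 98790.33

Highest: Marketing (98790.33)
Lowest: Engineering (73937.25)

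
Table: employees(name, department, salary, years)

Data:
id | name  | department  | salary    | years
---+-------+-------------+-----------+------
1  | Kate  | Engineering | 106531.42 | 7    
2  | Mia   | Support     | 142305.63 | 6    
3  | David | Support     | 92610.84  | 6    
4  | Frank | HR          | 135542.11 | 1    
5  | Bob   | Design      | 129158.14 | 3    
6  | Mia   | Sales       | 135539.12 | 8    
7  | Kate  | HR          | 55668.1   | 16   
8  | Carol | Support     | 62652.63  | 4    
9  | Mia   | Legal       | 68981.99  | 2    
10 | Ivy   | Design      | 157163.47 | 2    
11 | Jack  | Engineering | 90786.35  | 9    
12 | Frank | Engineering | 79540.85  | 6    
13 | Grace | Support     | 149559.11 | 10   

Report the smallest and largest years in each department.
SELECT department, MIN(years), MAX(years)
FROM employees
GROUP BY department

Result:
  Design: min=2, max=3
  Engineering: min=6, max=9
  HR: min=1, max=16
  Legal: min=2, max=2
  Sales: min=8, max=8
  Support: min=4, max=10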